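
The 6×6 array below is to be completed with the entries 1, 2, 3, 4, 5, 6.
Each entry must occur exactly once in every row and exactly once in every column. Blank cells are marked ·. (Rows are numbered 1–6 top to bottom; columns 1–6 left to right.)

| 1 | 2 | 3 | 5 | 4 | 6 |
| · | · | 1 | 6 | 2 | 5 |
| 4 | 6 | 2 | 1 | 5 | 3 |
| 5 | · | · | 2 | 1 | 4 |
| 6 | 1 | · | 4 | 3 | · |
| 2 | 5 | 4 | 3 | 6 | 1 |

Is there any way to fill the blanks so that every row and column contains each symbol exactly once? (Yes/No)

Yes

No row or column among the givens repeats a symbol, and propagating forced cells runs into no contradiction.
One valid completion exists (for instance, 1 2 3 5 4 6 / 3 4 1 6 2 5 / 4 6 2 1 5 3 / 5 3 6 2 1 4 / 6 1 5 4 3 2 / 2 5 4 3 6 1).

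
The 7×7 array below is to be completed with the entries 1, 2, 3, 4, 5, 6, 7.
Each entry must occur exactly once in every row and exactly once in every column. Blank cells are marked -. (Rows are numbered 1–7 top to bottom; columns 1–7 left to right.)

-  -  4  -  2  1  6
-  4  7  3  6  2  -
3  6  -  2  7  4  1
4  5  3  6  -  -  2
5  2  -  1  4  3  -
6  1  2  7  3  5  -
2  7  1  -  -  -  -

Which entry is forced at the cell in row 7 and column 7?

Row 1, column 1: row 1 has {1, 2, 4, 6} and column 1 has {2, 3, 4, 5, 6}, leaving only 7.
Row 1, column 2: row 1 has {1, 2, 4, 6, 7} and column 2 has {1, 2, 4, 5, 6, 7}, leaving only 3.
Row 1, column 4: row 1 has {1, 2, 3, 4, 6, 7} and column 4 has {1, 2, 3, 6, 7}, leaving only 5.
Row 2, column 1: row 2 has {2, 3, 4, 6, 7} and column 1 has {2, 3, 4, 5, 6, 7}, leaving only 1.
Row 2, column 7: row 2 has {1, 2, 3, 4, 6, 7} and column 7 has {1, 2, 6}, leaving only 5.
Row 3, column 3: row 3 has {1, 2, 3, 4, 6, 7} and column 3 has {1, 2, 3, 4, 7}, leaving only 5.
Row 4, column 5: row 4 has {2, 3, 4, 5, 6} and column 5 has {2, 3, 4, 6, 7}, leaving only 1.
Row 4, column 6: row 4 has {1, 2, 3, 4, 5, 6} and column 6 has {1, 2, 3, 4, 5}, leaving only 7.
Row 5, column 3: row 5 has {1, 2, 3, 4, 5} and column 3 has {1, 2, 3, 4, 5, 7}, leaving only 6.
Row 5, column 7: row 5 has {1, 2, 3, 4, 5, 6} and column 7 has {1, 2, 5, 6}, leaving only 7.
Row 6, column 7: row 6 has {1, 2, 3, 5, 6, 7} and column 7 has {1, 2, 5, 6, 7}, leaving only 4.
Row 7 already has {1, 2, 7} and column 7 already has {1, 2, 4, 5, 6, 7}, so row 7, column 7 must be 3.

3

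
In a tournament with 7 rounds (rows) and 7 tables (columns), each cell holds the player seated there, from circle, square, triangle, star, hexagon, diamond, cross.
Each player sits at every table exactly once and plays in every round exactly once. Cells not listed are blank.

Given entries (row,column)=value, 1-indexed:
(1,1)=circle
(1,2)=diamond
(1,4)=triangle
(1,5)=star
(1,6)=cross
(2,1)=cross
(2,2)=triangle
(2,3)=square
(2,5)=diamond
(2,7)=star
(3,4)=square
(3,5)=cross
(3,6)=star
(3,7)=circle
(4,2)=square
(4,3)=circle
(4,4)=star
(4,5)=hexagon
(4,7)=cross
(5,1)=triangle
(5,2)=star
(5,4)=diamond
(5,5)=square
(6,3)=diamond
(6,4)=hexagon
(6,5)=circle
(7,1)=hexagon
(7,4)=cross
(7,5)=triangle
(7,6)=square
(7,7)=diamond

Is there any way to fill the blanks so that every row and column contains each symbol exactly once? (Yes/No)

Round 1, table 3: round 1 has {circle, triangle, star, diamond, cross} and table 3 has {circle, square, diamond}, so it must be hexagon.
Round 1, table 7: round 1 has {circle, triangle, star, hexagon, diamond, cross} and table 7 has {circle, star, diamond, cross}, so it must be square.
Round 2, table 4: round 2 has {square, triangle, star, diamond, cross} and table 4 has {square, triangle, star, hexagon, diamond, cross}, so it must be circle.
Round 2, table 6: round 2 has {circle, square, triangle, star, diamond, cross} and table 6 has {square, star, cross}, so it must be hexagon.
Round 3, table 1: round 3 has {circle, square, star, cross} and table 1 has {circle, triangle, hexagon, cross}, so it must be diamond.
Now round 4, table 1: round 4 together with table 1 already contain {circle, square, triangle, star, hexagon, diamond, cross} — every symbol — so nothing can go there. The grid has no valid completion.

No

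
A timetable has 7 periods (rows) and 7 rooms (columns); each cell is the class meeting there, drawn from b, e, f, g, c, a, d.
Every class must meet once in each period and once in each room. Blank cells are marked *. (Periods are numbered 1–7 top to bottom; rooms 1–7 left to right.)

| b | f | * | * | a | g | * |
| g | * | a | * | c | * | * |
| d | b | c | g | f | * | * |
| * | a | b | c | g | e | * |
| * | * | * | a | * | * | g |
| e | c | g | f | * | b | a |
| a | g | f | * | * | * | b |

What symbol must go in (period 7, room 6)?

Period 3, room 6: period 3 has {b, f, g, c, d} and room 6 has {b, e, g}, leaving only a.
Period 3, room 7: period 3 has {b, f, g, c, a, d} and room 7 has {b, g, a}, leaving only e.
Period 4, room 1: period 4 has {b, e, g, c, a} and room 1 has {b, e, g, a, d}, leaving only f.
Period 4, room 7: period 4 has {b, e, f, g, c, a} and room 7 has {b, e, g, a}, leaving only d.
Period 1, room 7: period 1 has {b, f, g, a} and room 7 has {b, e, g, a, d}, leaving only c.
Period 2, room 7: period 2 has {g, c, a} and room 7 has {b, e, g, c, a, d}, leaving only f.
Period 2, room 6: period 2 has {f, g, c, a} and room 6 has {b, e, g, a}, leaving only d.
Period 7 already has {b, f, g, a} and room 6 already has {b, e, g, a, d}, so period 7, room 6 must be c.

c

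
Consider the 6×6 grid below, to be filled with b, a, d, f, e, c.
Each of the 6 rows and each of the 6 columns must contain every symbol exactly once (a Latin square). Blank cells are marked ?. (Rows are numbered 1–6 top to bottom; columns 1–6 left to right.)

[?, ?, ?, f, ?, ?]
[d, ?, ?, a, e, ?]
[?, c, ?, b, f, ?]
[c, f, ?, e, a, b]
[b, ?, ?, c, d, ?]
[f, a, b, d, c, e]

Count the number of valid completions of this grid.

3

Row 1, column 1: eliminating its row and column leaves {a, e}.
Row 1, column 2: eliminating its row and column leaves {b, d, e}.
Row 1, column 3: eliminating its row and column leaves {a, d, e, c}.
Row 1, column 5: eliminating its row and column leaves {b}.
Row 1, column 6: eliminating its row and column leaves {a, d, c}.
Row 2, column 2: eliminating its row and column leaves {b}.
Row 2, column 3: eliminating its row and column leaves {f, c}.
Row 2, column 6: eliminating its row and column leaves {f, c}.
Row 3, column 1: eliminating its row and column leaves {a, e}.
Row 3, column 3: eliminating its row and column leaves {a, d, e}.
Row 3, column 6: eliminating its row and column leaves {a, d}.
Row 4, column 3: eliminating its row and column leaves {d}.
Row 5, column 2: eliminating its row and column leaves {e}.
Row 5, column 3: eliminating its row and column leaves {a, f, e}.
Row 5, column 6: eliminating its row and column leaves {a, f}.
Enumerating the assignments across these blanks that avoid any row or column repeat gives 3 completions.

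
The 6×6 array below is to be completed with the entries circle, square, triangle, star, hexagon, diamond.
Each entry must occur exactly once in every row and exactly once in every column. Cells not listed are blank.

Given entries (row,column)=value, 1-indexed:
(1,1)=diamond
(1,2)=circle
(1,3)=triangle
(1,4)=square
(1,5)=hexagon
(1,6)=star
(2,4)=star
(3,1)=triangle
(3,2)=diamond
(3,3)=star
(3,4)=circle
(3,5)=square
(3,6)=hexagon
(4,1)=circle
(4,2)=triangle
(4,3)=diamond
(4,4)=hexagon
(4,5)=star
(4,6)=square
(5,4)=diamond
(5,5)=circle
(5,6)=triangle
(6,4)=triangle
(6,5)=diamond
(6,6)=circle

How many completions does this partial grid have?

Row 2, column 1: eliminating its row and column leaves {square, hexagon}.
Row 2, column 2: eliminating its row and column leaves {square, hexagon}.
Row 2, column 3: eliminating its row and column leaves {circle, square, hexagon}.
Row 2, column 5: eliminating its row and column leaves {triangle}.
Row 2, column 6: eliminating its row and column leaves {diamond}.
Row 5, column 1: eliminating its row and column leaves {square, star, hexagon}.
Row 5, column 2: eliminating its row and column leaves {square, star, hexagon}.
Row 5, column 3: eliminating its row and column leaves {square, hexagon}.
Row 6, column 1: eliminating its row and column leaves {square, star, hexagon}.
Row 6, column 2: eliminating its row and column leaves {square, star, hexagon}.
Row 6, column 3: eliminating its row and column leaves {square, hexagon}.
Enumerating the assignments across these blanks that avoid any row or column repeat gives 4 completions.

4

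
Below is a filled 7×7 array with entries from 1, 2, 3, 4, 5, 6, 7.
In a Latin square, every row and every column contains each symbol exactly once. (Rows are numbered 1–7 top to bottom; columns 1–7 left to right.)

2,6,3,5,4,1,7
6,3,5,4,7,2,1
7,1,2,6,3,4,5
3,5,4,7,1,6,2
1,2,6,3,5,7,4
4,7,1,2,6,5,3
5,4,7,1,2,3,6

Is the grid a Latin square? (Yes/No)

Each row is a permutation of the 7 symbols, and so is each column.

Yes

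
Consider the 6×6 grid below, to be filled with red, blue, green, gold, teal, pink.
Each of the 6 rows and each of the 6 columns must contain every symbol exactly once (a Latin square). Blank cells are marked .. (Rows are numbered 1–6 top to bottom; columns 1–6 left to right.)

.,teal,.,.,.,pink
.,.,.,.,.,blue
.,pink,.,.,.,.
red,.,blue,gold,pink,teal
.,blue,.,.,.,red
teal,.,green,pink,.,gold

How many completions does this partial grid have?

Row 1, column 1: eliminating its row and column leaves {blue, green, gold}.
Row 1, column 3: eliminating its row and column leaves {red, gold}.
Row 1, column 4: eliminating its row and column leaves {red, blue, green}.
Row 1, column 5: eliminating its row and column leaves {red, blue, green, gold}.
Row 2, column 1: eliminating its row and column leaves {green, gold, pink}.
Row 2, column 2: eliminating its row and column leaves {red, green, gold}.
Row 2, column 3: eliminating its row and column leaves {red, gold, teal, pink}.
Row 2, column 4: eliminating its row and column leaves {red, green, teal}.
Row 2, column 5: eliminating its row and column leaves {red, green, gold, teal}.
Row 3, column 1: eliminating its row and column leaves {blue, green, gold}.
Row 3, column 3: eliminating its row and column leaves {red, gold, teal}.
Row 3, column 4: eliminating its row and column leaves {red, blue, green, teal}.
Row 3, column 5: eliminating its row and column leaves {red, blue, green, gold, teal}.
Row 3, column 6: eliminating its row and column leaves {green}.
Row 4, column 2: eliminating its row and column leaves {green}.
Row 5, column 1: eliminating its row and column leaves {green, gold, pink}.
Row 5, column 3: eliminating its row and column leaves {gold, teal, pink}.
Row 5, column 4: eliminating its row and column leaves {green, teal}.
Row 5, column 5: eliminating its row and column leaves {green, gold, teal}.
Row 6, column 2: eliminating its row and column leaves {red}.
Row 6, column 5: eliminating its row and column leaves {red, blue}.
Enumerating the assignments across these blanks that avoid any row or column repeat gives 14 completions.

14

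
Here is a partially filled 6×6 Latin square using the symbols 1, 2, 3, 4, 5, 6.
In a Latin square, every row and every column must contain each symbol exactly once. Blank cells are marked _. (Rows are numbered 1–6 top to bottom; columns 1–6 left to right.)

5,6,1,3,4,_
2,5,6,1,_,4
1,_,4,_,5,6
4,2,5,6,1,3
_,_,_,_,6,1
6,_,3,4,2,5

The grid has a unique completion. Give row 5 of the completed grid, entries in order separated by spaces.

Row 5, column 1: row 5 has {1, 6} and column 1 has {1, 2, 4, 5, 6}, leaving only 3.
Row 5, column 2: row 5 has {1, 3, 6} and column 2 has {2, 5, 6}, leaving only 4.
Row 5, column 3: row 5 has {1, 3, 4, 6} and column 3 has {1, 3, 4, 5, 6}, leaving only 2.
Row 5, column 4: row 5 has {1, 2, 3, 4, 6} and column 4 has {1, 3, 4, 6}, leaving only 5.
So row 5 reads: 3 4 2 5 6 1.

3 4 2 5 6 1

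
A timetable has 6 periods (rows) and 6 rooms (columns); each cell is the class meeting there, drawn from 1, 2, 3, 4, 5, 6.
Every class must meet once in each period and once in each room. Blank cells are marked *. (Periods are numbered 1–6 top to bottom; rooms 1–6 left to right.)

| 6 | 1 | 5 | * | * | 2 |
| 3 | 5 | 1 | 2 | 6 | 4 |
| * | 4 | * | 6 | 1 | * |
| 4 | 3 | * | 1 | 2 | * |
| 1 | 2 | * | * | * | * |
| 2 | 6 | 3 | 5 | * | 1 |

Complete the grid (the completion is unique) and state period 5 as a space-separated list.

1 2 4 3 5 6

Period 3, room 1: period 3 has {1, 4, 6} and room 1 has {1, 2, 3, 4, 6}, leaving only 5.
Period 3, room 3: period 3 has {1, 4, 5, 6} and room 3 has {1, 3, 5}, leaving only 2.
Period 3, room 6: period 3 has {1, 2, 4, 5, 6} and room 6 has {1, 2, 4}, leaving only 3.
Period 4, room 3: period 4 has {1, 2, 3, 4} and room 3 has {1, 2, 3, 5}, leaving only 6.
Period 5, room 3: period 5 has {1, 2} and room 3 has {1, 2, 3, 5, 6}, leaving only 4.
Period 5, room 4: period 5 has {1, 2, 4} and room 4 has {1, 2, 5, 6}, leaving only 3.
Period 5, room 5: period 5 has {1, 2, 3, 4} and room 5 has {1, 2, 6}, leaving only 5.
Period 5, room 6: period 5 has {1, 2, 3, 4, 5} and room 6 has {1, 2, 3, 4}, leaving only 6.
So period 5 reads: 1 2 4 3 5 6.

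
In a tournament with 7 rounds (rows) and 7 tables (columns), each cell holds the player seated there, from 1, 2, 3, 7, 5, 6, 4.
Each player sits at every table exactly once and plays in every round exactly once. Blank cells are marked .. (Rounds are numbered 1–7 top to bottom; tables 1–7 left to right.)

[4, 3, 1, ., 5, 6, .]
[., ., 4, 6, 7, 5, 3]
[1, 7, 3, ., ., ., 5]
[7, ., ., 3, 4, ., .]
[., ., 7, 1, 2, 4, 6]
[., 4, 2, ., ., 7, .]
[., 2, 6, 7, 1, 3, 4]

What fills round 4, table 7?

2

Round 1, table 4: round 1 has {1, 3, 5, 6, 4} and table 4 has {1, 3, 7, 6}, leaving only 2.
Round 1, table 7: round 1 has {1, 2, 3, 5, 6, 4} and table 7 has {3, 5, 6, 4}, leaving only 7.
Round 2, table 1: round 2 has {3, 7, 5, 6, 4} and table 1 has {1, 7, 4}, leaving only 2.
Round 2, table 2: round 2 has {2, 3, 7, 5, 6, 4} and table 2 has {2, 3, 7, 4}, leaving only 1.
Round 3, table 4: round 3 has {1, 3, 7, 5} and table 4 has {1, 2, 3, 7, 6}, leaving only 4.
Round 3, table 5: round 3 has {1, 3, 7, 5, 4} and table 5 has {1, 2, 7, 5, 4}, leaving only 6.
Round 3, table 6: round 3 has {1, 3, 7, 5, 6, 4} and table 6 has {3, 7, 5, 6, 4}, leaving only 2.
Round 4, table 3: round 4 has {3, 7, 4} and table 3 has {1, 2, 3, 7, 6, 4}, leaving only 5.
Round 4, table 2: round 4 has {3, 7, 5, 4} and table 2 has {1, 2, 3, 7, 4}, leaving only 6.
Round 4, table 6: round 4 has {3, 7, 5, 6, 4} and table 6 has {2, 3, 7, 5, 6, 4}, leaving only 1.
Round 4 already has {1, 3, 7, 5, 6, 4} and table 7 already has {3, 7, 5, 6, 4}, so round 4, table 7 must be 2.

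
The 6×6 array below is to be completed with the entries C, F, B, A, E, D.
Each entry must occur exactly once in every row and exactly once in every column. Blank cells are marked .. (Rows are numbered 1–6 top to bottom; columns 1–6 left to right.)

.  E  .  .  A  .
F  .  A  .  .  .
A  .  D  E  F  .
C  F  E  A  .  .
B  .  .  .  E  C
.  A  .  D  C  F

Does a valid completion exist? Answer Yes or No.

Row 1, column 1: row 1 has {A, E} and column 1 has {C, F, B, A}, so it must be D.
Row 1, column 6: row 1 has {A, E, D} and column 6 has {C, F}, so it must be B.
Now row 3, column 6: row 3 together with column 6 already contain {C, F, B, A, E, D} — every symbol — so nothing can go there. The grid has no valid completion.

No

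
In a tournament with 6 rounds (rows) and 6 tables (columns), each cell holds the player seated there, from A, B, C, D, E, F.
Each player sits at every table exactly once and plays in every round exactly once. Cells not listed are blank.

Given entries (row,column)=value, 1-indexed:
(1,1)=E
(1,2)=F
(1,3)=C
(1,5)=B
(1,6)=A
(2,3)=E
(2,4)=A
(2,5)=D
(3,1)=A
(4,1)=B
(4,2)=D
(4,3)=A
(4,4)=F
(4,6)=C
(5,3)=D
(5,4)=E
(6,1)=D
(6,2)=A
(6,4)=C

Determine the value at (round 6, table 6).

Round 1, table 4: round 1 has {A, B, C, E, F} and table 4 has {A, C, E, F}, leaving only D.
Round 3, table 4: round 3 has {A} and table 4 has {A, C, D, E, F}, leaving only B.
Round 3, table 3: round 3 has {A, B} and table 3 has {A, C, D, E}, leaving only F.
Round 4, table 5: round 4 has {A, B, C, D, F} and table 5 has {B, D}, leaving only E.
Round 3, table 5: round 3 has {A, B, F} and table 5 has {B, D, E}, leaving only C.
Round 3, table 2: round 3 has {A, B, C, F} and table 2 has {A, D, F}, leaving only E.
Round 3, table 6: round 3 has {A, B, C, E, F} and table 6 has {A, C}, leaving only D.
Round 6, table 3: round 6 has {A, C, D} and table 3 has {A, C, D, E, F}, leaving only B.
Round 6, table 5: round 6 has {A, B, C, D} and table 5 has {B, C, D, E}, leaving only F.
Round 6 already has {A, B, C, D, F} and table 6 already has {A, C, D}, so round 6, table 6 must be E.

E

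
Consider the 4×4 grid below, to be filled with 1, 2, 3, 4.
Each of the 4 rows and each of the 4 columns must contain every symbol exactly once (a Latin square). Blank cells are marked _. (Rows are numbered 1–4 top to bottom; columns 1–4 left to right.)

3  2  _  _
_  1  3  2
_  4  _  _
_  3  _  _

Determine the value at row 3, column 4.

Row 2, column 1: row 2 has {1, 2, 3} and column 1 has {3}, leaving only 4.
Row 3, column 4 is narrowed to {1, 3}.
If it were 1, then row 4, column 4 would be left with no valid symbol.
So row 3, column 4 must be 3.

3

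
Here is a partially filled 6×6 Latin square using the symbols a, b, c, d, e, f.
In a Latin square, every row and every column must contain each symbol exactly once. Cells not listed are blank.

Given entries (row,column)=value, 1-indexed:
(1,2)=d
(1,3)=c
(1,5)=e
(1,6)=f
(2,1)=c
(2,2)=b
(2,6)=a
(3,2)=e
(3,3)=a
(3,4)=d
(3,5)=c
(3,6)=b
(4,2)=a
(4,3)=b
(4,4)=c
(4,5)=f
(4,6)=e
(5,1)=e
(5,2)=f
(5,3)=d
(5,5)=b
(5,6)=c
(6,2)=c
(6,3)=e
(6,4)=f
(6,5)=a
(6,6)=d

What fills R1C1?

a

Row 2, column 3: row 2 has {a, b, c} and column 3 has {a, b, c, d, e}, leaving only f.
Row 2, column 4: row 2 has {a, b, c, f} and column 4 has {c, d, f}, leaving only e.
Row 2, column 5: row 2 has {a, b, c, e, f} and column 5 has {a, b, c, e, f}, leaving only d.
Row 3, column 1: row 3 has {a, b, c, d, e} and column 1 has {c, e}, leaving only f.
Row 4, column 1: row 4 has {a, b, c, e, f} and column 1 has {c, e, f}, leaving only d.
Row 5, column 4: row 5 has {b, c, d, e, f} and column 4 has {c, d, e, f}, leaving only a.
Row 1, column 4: row 1 has {c, d, e, f} and column 4 has {a, c, d, e, f}, leaving only b.
Row 1 already has {b, c, d, e, f} and column 1 already has {c, d, e, f}, so row 1, column 1 must be a.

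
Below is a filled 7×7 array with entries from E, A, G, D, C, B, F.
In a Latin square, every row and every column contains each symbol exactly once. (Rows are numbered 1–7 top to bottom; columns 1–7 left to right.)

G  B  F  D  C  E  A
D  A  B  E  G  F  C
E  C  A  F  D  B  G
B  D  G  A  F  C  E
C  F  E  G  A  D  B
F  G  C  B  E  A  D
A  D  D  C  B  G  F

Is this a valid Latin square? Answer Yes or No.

No

Column 2 contains D twice (at rows 4 and 7), so it is not a permutation.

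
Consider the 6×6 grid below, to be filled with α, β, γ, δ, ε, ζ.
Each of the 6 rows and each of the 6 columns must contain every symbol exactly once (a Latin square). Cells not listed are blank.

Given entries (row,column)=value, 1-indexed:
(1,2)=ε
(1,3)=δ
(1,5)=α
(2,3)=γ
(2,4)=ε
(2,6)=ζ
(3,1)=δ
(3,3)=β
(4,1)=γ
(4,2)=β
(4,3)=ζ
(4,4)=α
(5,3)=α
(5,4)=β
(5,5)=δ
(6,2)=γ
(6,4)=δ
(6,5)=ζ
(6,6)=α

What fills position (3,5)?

Row 2, column 5: row 2 has {γ, ε, ζ} and column 5 has {α, δ, ζ}, leaving only β.
Row 2, column 1: row 2 has {β, γ, ε, ζ} and column 1 has {γ, δ}, leaving only α.
Row 2, column 2: row 2 has {α, β, γ, ε, ζ} and column 2 has {β, γ, ε}, leaving only δ.
Row 4, column 5: row 4 has {α, β, γ, ζ} and column 5 has {α, β, δ, ζ}, leaving only ε.
Row 3 already has {β, δ} and column 5 already has {α, β, δ, ε, ζ}, so row 3, column 5 must be γ.

γ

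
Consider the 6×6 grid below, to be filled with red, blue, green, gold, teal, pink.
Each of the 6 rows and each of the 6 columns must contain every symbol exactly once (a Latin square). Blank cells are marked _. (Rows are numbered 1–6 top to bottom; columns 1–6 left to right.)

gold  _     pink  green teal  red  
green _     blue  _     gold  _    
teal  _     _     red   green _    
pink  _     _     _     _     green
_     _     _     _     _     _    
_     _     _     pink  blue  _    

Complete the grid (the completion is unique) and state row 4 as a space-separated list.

pink gold teal blue red green

Row 4, column 5: row 4 has {green, pink} and column 5 has {blue, green, gold, teal}, leaving only red.
Row 1, column 2: row 1 has {red, green, gold, teal, pink} and column 2 has {}, leaving only blue.
Row 2, column 4: row 2 has {blue, green, gold} and column 4 has {red, green, pink}, leaving only teal.
Row 2, column 6: row 2 has {blue, green, gold, teal} and column 6 has {red, green}, leaving only pink.
Row 2, column 2: row 2 has {blue, green, gold, teal, pink} and column 2 has {blue}, leaving only red.
Row 3, column 3: row 3 has {red, green, teal} and column 3 has {blue, pink}, leaving only gold.
Row 4, column 3: row 4 has {red, green, pink} and column 3 has {blue, gold, pink}, leaving only teal.
Row 4, column 2: row 4 has {red, green, teal, pink} and column 2 has {red, blue}, leaving only gold.
Row 4, column 4: row 4 has {red, green, gold, teal, pink} and column 4 has {red, green, teal, pink}, leaving only blue.
So row 4 reads: pink gold teal blue red green.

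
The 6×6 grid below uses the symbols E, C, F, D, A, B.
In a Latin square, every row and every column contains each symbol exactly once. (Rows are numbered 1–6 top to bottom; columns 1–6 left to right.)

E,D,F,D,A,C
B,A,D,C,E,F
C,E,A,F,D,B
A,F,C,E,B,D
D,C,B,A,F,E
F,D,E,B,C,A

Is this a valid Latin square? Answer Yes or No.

No

Column 2 contains D twice (at rows 1 and 6), so it is not a permutation.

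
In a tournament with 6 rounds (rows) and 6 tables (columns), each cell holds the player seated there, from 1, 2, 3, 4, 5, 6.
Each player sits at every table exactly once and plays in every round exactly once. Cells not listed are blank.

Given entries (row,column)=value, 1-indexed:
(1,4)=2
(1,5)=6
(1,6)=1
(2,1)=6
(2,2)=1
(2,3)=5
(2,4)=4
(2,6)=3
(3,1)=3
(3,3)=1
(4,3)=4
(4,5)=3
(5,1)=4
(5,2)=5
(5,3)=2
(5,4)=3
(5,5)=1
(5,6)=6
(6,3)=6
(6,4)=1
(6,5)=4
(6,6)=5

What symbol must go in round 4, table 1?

Round 1, table 1: round 1 has {1, 2, 6} and table 1 has {3, 4, 6}, leaving only 5.
Round 1, table 3: round 1 has {1, 2, 5, 6} and table 3 has {1, 2, 4, 5, 6}, leaving only 3.
Round 1, table 2: round 1 has {1, 2, 3, 5, 6} and table 2 has {1, 5}, leaving only 4.
Round 2, table 5: round 2 has {1, 3, 4, 5, 6} and table 5 has {1, 3, 4, 6}, leaving only 2.
Round 3, table 5: round 3 has {1, 3} and table 5 has {1, 2, 3, 4, 6}, leaving only 5.
Round 3, table 4: round 3 has {1, 3, 5} and table 4 has {1, 2, 3, 4}, leaving only 6.
Round 3, table 2: round 3 has {1, 3, 5, 6} and table 2 has {1, 4, 5}, leaving only 2.
Round 3, table 6: round 3 has {1, 2, 3, 5, 6} and table 6 has {1, 3, 5, 6}, leaving only 4.
Round 4, table 2: round 4 has {3, 4} and table 2 has {1, 2, 4, 5}, leaving only 6.
Round 4, table 4: round 4 has {3, 4, 6} and table 4 has {1, 2, 3, 4, 6}, leaving only 5.
Round 4, table 6: round 4 has {3, 4, 5, 6} and table 6 has {1, 3, 4, 5, 6}, leaving only 2.
Round 4 already has {2, 3, 4, 5, 6} and table 1 already has {3, 4, 5, 6}, so round 4, table 1 must be 1.

1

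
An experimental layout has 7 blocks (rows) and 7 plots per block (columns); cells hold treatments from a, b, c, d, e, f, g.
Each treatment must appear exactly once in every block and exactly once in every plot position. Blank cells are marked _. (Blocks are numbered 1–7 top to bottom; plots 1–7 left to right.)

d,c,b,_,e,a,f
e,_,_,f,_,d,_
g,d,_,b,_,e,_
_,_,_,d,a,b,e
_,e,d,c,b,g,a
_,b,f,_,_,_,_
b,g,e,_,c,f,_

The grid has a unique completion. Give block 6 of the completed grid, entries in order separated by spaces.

Block 6, plot 6: block 6 has {b, f} and plot 6 has {a, b, d, e, f, g}, leaving only c.
Block 6, plot 1: block 6 has {b, c, f} and plot 1 has {b, d, e, g}, leaving only a.
Block 1, plot 4: block 1 has {a, b, c, d, e, f} and plot 4 has {b, c, d, f}, leaving only g.
Block 6, plot 4: block 6 has {a, b, c, f} and plot 4 has {b, c, d, f, g}, leaving only e.
Block 2, plot 2: block 2 has {d, e, f} and plot 2 has {b, c, d, e, g}, leaving only a.
Block 2, plot 5: block 2 has {a, d, e, f} and plot 5 has {a, b, c, e}, leaving only g.
Block 6, plot 5: block 6 has {a, b, c, e, f} and plot 5 has {a, b, c, e, g}, leaving only d.
Block 6, plot 7: block 6 has {a, b, c, d, e, f} and plot 7 has {a, e, f}, leaving only g.
So block 6 reads: a b f e d c g.

a b f e d c g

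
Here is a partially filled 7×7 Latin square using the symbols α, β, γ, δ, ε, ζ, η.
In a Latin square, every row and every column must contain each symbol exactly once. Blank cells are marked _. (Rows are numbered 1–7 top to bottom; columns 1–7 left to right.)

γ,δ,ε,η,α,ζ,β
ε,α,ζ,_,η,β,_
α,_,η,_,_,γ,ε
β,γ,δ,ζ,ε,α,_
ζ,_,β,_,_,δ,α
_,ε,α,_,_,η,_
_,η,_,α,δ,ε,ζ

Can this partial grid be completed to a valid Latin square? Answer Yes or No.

No

Row 5, column 2: row 5 together with column 2 already contain {α, β, γ, δ, ε, ζ, η} — every symbol — so nothing can go there. The grid has no valid completion.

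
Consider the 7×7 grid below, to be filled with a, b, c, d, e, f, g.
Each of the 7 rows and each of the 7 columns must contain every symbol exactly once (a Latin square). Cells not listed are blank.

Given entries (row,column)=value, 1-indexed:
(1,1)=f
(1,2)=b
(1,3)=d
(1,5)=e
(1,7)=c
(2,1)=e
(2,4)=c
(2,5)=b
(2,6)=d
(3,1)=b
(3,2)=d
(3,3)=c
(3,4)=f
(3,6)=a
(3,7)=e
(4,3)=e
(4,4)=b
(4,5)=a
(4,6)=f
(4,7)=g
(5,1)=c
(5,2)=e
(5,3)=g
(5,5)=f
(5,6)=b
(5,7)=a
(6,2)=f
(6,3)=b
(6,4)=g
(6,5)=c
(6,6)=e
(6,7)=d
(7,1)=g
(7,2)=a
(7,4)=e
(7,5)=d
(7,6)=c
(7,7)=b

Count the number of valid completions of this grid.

Row 1, column 4: eliminating its row and column leaves {a}.
Row 1, column 6: eliminating its row and column leaves {g}.
Row 2, column 2: eliminating its row and column leaves {g}.
Row 2, column 3: eliminating its row and column leaves {a, f}.
Row 2, column 7: eliminating its row and column leaves {f}.
Row 3, column 5: eliminating its row and column leaves {g}.
Row 4, column 1: eliminating its row and column leaves {d}.
Row 4, column 2: eliminating its row and column leaves {c}.
Row 5, column 4: eliminating its row and column leaves {d}.
Row 6, column 1: eliminating its row and column leaves {a}.
Row 7, column 3: eliminating its row and column leaves {f}.
Only one assignment across all blanks avoids any row or column repeat, giving 1 completion.

1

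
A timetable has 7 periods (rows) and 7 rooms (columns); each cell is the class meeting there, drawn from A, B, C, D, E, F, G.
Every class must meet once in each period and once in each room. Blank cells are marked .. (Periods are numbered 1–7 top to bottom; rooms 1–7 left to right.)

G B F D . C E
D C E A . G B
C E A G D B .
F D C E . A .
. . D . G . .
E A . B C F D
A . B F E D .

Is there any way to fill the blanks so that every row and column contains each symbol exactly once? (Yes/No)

No period or room among the givens repeats a symbol, and propagating forced cells runs into no contradiction.
One valid completion exists (for instance, G B F D A C E / D C E A F G B / C E A G D B F / F D C E B A G / B F D C G E A / E A G B C F D / A G B F E D C).

Yes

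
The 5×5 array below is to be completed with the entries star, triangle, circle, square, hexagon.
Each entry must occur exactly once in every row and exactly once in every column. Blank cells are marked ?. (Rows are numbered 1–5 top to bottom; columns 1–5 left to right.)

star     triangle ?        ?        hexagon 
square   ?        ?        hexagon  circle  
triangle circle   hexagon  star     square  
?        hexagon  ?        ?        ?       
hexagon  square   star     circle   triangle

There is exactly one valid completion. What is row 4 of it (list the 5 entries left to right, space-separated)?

circle hexagon square triangle star

Row 4, column 1: row 4 has {hexagon} and column 1 has {star, triangle, square, hexagon}, leaving only circle.
Row 4, column 5: row 4 has {circle, hexagon} and column 5 has {triangle, circle, square, hexagon}, leaving only star.
Row 1, column 4: row 1 has {star, triangle, hexagon} and column 4 has {star, circle, hexagon}, leaving only square.
Row 4, column 4: row 4 has {star, circle, hexagon} and column 4 has {star, circle, square, hexagon}, leaving only triangle.
Row 4, column 3: row 4 has {star, triangle, circle, hexagon} and column 3 has {star, hexagon}, leaving only square.
So row 4 reads: circle hexagon square triangle star.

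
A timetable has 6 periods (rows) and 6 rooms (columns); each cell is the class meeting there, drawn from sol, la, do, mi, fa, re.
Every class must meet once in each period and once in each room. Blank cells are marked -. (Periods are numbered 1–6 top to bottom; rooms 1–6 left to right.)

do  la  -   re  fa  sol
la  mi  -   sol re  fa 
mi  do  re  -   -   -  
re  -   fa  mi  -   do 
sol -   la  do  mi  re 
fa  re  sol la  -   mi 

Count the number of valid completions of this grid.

1

Period 1, room 3: eliminating its period and room leaves {mi}.
Period 2, room 3: eliminating its period and room leaves {do}.
Period 3, room 4: eliminating its period and room leaves {fa}.
Period 3, room 5: eliminating its period and room leaves {sol, la}.
Period 3, room 6: eliminating its period and room leaves {la}.
Period 4, room 2: eliminating its period and room leaves {sol}.
Period 4, room 5: eliminating its period and room leaves {sol, la}.
Period 5, room 2: eliminating its period and room leaves {fa}.
Period 6, room 5: eliminating its period and room leaves {do}.
Only one assignment across all blanks avoids any period or room repeat, giving 1 completion.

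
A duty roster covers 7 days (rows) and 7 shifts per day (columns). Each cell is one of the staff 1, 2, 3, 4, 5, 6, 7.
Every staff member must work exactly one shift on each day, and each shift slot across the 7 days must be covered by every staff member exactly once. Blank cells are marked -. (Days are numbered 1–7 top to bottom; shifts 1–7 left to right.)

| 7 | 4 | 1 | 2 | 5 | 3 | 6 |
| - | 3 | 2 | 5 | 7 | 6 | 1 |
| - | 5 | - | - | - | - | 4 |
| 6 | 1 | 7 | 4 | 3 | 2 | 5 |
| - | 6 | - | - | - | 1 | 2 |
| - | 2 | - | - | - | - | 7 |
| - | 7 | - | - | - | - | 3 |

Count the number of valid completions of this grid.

Day 2, shift 1: eliminating its day and shift leaves {4}.
Day 3, shift 1: eliminating its day and shift leaves {1, 2, 3}.
Day 3, shift 3: eliminating its day and shift leaves {3, 6}.
Day 3, shift 4: eliminating its day and shift leaves {1, 3, 6, 7}.
Day 3, shift 5: eliminating its day and shift leaves {1, 2, 6}.
Day 3, shift 6: eliminating its day and shift leaves {7}.
Day 5, shift 1: eliminating its day and shift leaves {3, 4, 5}.
Day 5, shift 3: eliminating its day and shift leaves {3, 4, 5}.
Day 5, shift 4: eliminating its day and shift leaves {3, 7}.
Day 5, shift 5: eliminating its day and shift leaves {4}.
Day 6, shift 1: eliminating its day and shift leaves {1, 3, 4, 5}.
Day 6, shift 3: eliminating its day and shift leaves {3, 4, 5, 6}.
Day 6, shift 4: eliminating its day and shift leaves {1, 3, 6}.
Day 6, shift 5: eliminating its day and shift leaves {1, 4, 6}.
Day 6, shift 6: eliminating its day and shift leaves {4, 5}.
Day 7, shift 1: eliminating its day and shift leaves {1, 2, 4, 5}.
Day 7, shift 3: eliminating its day and shift leaves {4, 5, 6}.
Day 7, shift 4: eliminating its day and shift leaves {1, 6}.
Day 7, shift 5: eliminating its day and shift leaves {1, 2, 4, 6}.
Day 7, shift 6: eliminating its day and shift leaves {4, 5}.
Enumerating the assignments across these blanks that avoid any day or shift repeat gives 14 completions.

14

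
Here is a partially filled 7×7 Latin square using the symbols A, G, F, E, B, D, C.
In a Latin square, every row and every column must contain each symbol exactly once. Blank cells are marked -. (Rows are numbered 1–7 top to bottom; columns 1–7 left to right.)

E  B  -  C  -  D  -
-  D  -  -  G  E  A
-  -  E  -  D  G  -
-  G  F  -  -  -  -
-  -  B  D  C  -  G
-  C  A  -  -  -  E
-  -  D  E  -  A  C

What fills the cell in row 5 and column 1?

Row 1, column 3: row 1 has {E, B, D, C} and column 3 has {A, F, E, B, D}, leaving only G.
Row 1, column 7: row 1 has {G, E, B, D, C} and column 7 has {A, G, E, C}, leaving only F.
Row 1, column 5: row 1 has {G, F, E, B, D, C} and column 5 has {G, D, C}, leaving only A.
Row 2, column 3: row 2 has {A, G, E, D} and column 3 has {A, G, F, E, B, D}, leaving only C.
Row 3, column 7: row 3 has {G, E, D} and column 7 has {A, G, F, E, C}, leaving only B.
Row 4, column 7: row 4 has {G, F} and column 7 has {A, G, F, E, B, C}, leaving only D.
Row 5, column 6: row 5 has {G, B, D, C} and column 6 has {A, G, E, D}, leaving only F.
Row 5 already has {G, F, B, D, C} and column 1 already has {E}, so row 5, column 1 must be A.

A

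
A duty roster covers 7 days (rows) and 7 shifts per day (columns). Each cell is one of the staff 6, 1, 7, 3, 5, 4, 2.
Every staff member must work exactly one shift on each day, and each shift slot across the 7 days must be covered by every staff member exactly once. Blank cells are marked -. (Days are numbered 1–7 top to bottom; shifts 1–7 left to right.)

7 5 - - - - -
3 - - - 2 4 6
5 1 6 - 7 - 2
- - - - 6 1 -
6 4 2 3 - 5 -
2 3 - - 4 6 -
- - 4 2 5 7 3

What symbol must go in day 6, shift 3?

7

Day 2, shift 2: day 2 has {6, 3, 4, 2} and shift 2 has {1, 3, 5, 4}, leaving only 7.
Day 3, shift 4: day 3 has {6, 1, 7, 5, 2} and shift 4 has {3, 2}, leaving only 4.
Day 3, shift 6: day 3 has {6, 1, 7, 5, 4, 2} and shift 6 has {6, 1, 7, 5, 4}, leaving only 3.
Day 1, shift 6: day 1 has {7, 5} and shift 6 has {6, 1, 7, 3, 5, 4}, leaving only 2.
Day 4, shift 1: day 4 has {6, 1} and shift 1 has {6, 7, 3, 5, 2}, leaving only 4.
Day 4, shift 2: day 4 has {6, 1, 4} and shift 2 has {1, 7, 3, 5, 4}, leaving only 2.
Day 5, shift 5: day 5 has {6, 3, 5, 4, 2} and shift 5 has {6, 7, 5, 4, 2}, leaving only 1.
Day 1, shift 5: day 1 has {7, 5, 2} and shift 5 has {6, 1, 7, 5, 4, 2}, leaving only 3.
Day 1, shift 3: day 1 has {7, 3, 5, 2} and shift 3 has {6, 4, 2}, leaving only 1.
Day 1, shift 4: day 1 has {1, 7, 3, 5, 2} and shift 4 has {3, 4, 2}, leaving only 6.
Day 1, shift 7: day 1 has {6, 1, 7, 3, 5, 2} and shift 7 has {6, 3, 2}, leaving only 4.
Day 2, shift 3: day 2 has {6, 7, 3, 4, 2} and shift 3 has {6, 1, 4, 2}, leaving only 5.
Day 6 already has {6, 3, 4, 2} and shift 3 already has {6, 1, 5, 4, 2}, so day 6, shift 3 must be 7.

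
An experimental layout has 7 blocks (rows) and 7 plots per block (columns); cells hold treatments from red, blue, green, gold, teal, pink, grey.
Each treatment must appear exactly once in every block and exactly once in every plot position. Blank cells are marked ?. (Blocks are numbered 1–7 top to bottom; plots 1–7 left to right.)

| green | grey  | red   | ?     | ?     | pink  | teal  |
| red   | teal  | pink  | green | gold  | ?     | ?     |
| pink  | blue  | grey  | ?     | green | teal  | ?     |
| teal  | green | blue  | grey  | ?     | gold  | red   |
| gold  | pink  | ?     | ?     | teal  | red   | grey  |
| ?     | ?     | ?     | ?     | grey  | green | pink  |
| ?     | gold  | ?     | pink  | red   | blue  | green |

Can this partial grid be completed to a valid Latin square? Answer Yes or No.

No block or plot among the givens repeats a symbol, and propagating forced cells runs into no contradiction.
One valid completion exists (for instance, green grey red gold blue pink teal / red teal pink green gold grey blue / pink blue grey red green teal gold / teal green blue grey pink gold red / gold pink green blue teal red grey / blue red gold teal grey green pink / grey gold teal pink red blue green).

Yes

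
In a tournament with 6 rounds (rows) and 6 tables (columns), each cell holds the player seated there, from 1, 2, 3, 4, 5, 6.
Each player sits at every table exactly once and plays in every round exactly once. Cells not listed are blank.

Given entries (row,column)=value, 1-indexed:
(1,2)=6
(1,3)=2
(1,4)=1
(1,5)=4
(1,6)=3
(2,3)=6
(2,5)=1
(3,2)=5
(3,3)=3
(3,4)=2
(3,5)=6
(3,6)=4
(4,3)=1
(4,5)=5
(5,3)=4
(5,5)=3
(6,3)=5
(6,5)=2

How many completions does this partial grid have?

12

Round 1, table 1: eliminating its round and table leaves {5}.
Round 2, table 1: eliminating its round and table leaves {2, 3, 4, 5}.
Round 2, table 2: eliminating its round and table leaves {2, 3, 4}.
Round 2, table 4: eliminating its round and table leaves {3, 4, 5}.
Round 2, table 6: eliminating its round and table leaves {2, 5}.
Round 3, table 1: eliminating its round and table leaves {1}.
Round 4, table 1: eliminating its round and table leaves {2, 3, 4, 6}.
Round 4, table 2: eliminating its round and table leaves {2, 3, 4}.
Round 4, table 4: eliminating its round and table leaves {3, 4, 6}.
Round 4, table 6: eliminating its round and table leaves {2, 6}.
Round 5, table 1: eliminating its round and table leaves {1, 2, 5, 6}.
Round 5, table 2: eliminating its round and table leaves {1, 2}.
Round 5, table 4: eliminating its round and table leaves {5, 6}.
Round 5, table 6: eliminating its round and table leaves {1, 2, 5, 6}.
Round 6, table 1: eliminating its round and table leaves {1, 3, 4, 6}.
Round 6, table 2: eliminating its round and table leaves {1, 3, 4}.
Round 6, table 4: eliminating its round and table leaves {3, 4, 6}.
Round 6, table 6: eliminating its round and table leaves {1, 6}.
Enumerating the assignments across these blanks that avoid any round or table repeat gives 12 completions.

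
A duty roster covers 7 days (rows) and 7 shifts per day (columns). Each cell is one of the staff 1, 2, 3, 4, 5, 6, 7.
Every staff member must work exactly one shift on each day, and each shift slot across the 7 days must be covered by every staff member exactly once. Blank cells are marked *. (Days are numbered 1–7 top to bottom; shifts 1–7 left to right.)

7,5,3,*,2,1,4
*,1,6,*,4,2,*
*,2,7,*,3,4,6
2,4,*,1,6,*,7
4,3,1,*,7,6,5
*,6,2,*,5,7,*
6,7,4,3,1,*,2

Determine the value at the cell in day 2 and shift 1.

Day 1, shift 4: day 1 has {1, 2, 3, 4, 5, 7} and shift 4 has {1, 3}, leaving only 6.
Day 2, shift 7: day 2 has {1, 2, 4, 6} and shift 7 has {2, 4, 5, 6, 7}, leaving only 3.
Day 2 already has {1, 2, 3, 4, 6} and shift 1 already has {2, 4, 6, 7}, so day 2, shift 1 must be 5.

5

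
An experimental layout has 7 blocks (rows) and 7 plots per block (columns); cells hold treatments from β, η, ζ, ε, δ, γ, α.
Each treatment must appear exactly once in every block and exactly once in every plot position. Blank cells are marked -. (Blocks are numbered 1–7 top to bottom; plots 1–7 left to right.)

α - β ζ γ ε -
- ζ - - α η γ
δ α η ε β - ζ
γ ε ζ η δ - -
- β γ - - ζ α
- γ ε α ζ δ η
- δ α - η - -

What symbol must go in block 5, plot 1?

Block 1, plot 2: block 1 has {β, ζ, ε, γ, α} and plot 2 has {β, ζ, ε, δ, γ, α}, leaving only η.
Block 1, plot 7: block 1 has {β, η, ζ, ε, γ, α} and plot 7 has {η, ζ, γ, α}, leaving only δ.
Block 2, plot 3: block 2 has {η, ζ, γ, α} and plot 3 has {β, η, ζ, ε, γ, α}, leaving only δ.
Block 2, plot 4: block 2 has {η, ζ, δ, γ, α} and plot 4 has {η, ζ, ε, α}, leaving only β.
Block 2, plot 1: block 2 has {β, η, ζ, δ, γ, α} and plot 1 has {δ, γ, α}, leaving only ε.
Block 5 already has {β, ζ, γ, α} and plot 1 already has {ε, δ, γ, α}, so block 5, plot 1 must be η.

η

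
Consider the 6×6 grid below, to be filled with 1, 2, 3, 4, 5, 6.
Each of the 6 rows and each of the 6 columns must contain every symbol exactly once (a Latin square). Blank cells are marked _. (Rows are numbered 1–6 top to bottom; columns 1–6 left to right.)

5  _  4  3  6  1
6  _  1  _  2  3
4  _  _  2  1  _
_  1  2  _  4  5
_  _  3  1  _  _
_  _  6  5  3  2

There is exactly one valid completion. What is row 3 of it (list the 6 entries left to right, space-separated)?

Row 3, column 3: row 3 has {1, 2, 4} and column 3 has {1, 2, 3, 4, 6}, leaving only 5.
Row 3, column 6: row 3 has {1, 2, 4, 5} and column 6 has {1, 2, 3, 5}, leaving only 6.
Row 3, column 2: row 3 has {1, 2, 4, 5, 6} and column 2 has {1}, leaving only 3.
So row 3 reads: 4 3 5 2 1 6.

4 3 5 2 1 6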